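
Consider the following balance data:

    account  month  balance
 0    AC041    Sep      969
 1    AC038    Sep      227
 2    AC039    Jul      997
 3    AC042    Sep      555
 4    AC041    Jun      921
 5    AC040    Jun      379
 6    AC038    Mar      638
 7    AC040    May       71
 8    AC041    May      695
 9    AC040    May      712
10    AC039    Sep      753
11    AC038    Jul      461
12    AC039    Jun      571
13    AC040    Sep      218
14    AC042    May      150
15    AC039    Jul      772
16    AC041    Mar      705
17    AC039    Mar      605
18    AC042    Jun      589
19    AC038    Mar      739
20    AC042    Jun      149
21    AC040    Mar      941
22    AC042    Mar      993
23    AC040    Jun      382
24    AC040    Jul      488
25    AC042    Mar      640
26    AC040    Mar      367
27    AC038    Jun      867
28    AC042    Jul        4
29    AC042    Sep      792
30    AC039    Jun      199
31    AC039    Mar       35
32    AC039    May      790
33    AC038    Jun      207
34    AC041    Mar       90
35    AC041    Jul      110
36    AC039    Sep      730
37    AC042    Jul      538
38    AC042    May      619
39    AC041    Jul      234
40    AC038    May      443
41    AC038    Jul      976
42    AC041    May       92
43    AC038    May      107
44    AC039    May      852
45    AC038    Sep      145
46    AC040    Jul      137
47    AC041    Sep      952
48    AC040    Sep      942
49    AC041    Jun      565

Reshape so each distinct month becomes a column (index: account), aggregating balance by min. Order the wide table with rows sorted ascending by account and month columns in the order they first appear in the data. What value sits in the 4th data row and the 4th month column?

90

With rows sorted ascending by account, row 4 is account=AC041. month columns in first-appearance order: Sep, Jul, Jun, Mar, May; column 4 is Mar.
Long rows with account=AC041, month=Mar: min(705, 90) = 90.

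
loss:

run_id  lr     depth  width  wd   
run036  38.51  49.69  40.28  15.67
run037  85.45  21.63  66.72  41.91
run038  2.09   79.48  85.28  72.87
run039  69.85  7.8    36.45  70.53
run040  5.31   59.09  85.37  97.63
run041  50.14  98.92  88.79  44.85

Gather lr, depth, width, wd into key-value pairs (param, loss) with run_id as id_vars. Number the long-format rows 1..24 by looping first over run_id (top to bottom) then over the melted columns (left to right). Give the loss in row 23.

24 rows total (6 × 4). Row 23: index ⌊(23-1)/4⌋ = 5 into run_id → run041; (23-1) mod 4 = 2 into the melted columns → width.
So row 23 is (run041, width, 88.79); loss = 88.79.

88.79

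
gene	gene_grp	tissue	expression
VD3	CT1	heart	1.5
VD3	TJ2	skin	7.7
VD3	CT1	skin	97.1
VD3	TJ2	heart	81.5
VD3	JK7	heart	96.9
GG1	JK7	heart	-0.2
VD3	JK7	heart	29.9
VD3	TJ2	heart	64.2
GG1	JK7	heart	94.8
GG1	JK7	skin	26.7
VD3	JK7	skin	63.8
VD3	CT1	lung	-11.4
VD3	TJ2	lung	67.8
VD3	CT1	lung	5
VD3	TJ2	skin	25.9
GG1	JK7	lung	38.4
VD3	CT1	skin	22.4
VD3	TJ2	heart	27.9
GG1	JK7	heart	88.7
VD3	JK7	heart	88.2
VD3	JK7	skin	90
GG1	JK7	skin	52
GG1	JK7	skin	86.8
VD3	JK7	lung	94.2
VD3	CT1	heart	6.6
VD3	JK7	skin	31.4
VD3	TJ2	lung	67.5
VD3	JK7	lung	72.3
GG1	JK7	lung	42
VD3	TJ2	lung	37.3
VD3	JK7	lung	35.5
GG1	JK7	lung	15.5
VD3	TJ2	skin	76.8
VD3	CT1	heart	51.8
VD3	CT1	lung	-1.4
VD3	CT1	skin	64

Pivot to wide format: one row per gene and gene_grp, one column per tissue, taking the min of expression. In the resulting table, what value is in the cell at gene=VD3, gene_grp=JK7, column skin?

31.4

Rows with gene=VD3, gene_grp=JK7 and tissue=skin: expression values are 63.8, 90, 31.4.
min(63.8, 90, 31.4) = 31.4.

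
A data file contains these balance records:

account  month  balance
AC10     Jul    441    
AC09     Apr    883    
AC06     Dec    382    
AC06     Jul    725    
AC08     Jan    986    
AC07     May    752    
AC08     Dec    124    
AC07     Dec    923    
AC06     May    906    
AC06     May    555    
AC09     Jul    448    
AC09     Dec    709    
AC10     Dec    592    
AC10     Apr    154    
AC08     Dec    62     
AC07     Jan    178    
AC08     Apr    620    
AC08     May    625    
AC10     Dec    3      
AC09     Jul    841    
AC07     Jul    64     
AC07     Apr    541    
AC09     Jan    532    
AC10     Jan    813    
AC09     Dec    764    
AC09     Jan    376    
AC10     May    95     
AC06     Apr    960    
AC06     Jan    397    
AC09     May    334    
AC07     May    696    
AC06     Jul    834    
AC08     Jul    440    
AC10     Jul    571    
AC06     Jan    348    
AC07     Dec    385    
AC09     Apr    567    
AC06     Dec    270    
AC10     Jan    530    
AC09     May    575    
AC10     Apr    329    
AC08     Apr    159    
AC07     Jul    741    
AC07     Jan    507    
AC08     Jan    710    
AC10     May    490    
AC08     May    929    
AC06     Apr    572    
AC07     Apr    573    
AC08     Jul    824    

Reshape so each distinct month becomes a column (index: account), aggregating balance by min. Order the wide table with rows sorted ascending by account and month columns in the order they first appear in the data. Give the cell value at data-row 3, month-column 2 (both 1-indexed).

159

With rows sorted ascending by account, row 3 is account=AC08. month columns in first-appearance order: Jul, Apr, Dec, Jan, May; column 2 is Apr.
Long rows with account=AC08, month=Apr: min(620, 159) = 159.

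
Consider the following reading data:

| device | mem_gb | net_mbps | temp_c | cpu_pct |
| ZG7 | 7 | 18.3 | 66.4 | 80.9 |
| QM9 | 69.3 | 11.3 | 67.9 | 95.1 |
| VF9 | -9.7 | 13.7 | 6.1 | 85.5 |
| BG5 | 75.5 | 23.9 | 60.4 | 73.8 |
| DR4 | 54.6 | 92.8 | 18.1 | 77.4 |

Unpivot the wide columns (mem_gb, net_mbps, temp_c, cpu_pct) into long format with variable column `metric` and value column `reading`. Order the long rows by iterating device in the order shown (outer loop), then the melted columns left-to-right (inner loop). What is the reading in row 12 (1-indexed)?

85.5

20 rows total (5 × 4). Row 12: index ⌊(12-1)/4⌋ = 2 into device → VF9; (12-1) mod 4 = 3 into the melted columns → cpu_pct.
So row 12 is (VF9, cpu_pct, 85.5); reading = 85.5.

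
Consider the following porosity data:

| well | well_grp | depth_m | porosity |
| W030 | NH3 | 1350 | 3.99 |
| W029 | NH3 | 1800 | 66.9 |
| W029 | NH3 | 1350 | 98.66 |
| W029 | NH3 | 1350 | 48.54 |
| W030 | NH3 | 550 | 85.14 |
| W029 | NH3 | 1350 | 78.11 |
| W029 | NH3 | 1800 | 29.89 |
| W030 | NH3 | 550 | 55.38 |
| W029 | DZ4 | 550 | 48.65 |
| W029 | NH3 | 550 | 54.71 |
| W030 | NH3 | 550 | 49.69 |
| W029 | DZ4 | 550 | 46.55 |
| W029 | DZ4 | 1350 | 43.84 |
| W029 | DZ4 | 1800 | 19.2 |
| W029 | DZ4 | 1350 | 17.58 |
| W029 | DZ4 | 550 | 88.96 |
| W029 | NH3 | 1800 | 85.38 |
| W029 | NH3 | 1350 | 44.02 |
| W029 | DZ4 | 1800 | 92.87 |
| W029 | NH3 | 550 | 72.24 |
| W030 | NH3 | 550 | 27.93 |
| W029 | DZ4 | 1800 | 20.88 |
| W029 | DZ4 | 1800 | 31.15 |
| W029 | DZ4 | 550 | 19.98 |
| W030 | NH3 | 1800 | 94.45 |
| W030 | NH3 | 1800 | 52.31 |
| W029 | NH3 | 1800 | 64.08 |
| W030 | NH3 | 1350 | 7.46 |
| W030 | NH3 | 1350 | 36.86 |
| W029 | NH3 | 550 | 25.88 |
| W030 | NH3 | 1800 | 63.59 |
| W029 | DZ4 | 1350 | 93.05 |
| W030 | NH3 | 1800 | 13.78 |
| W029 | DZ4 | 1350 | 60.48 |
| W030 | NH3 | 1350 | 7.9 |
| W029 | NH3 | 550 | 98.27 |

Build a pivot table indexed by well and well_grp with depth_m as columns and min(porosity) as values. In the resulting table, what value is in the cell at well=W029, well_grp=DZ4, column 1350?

17.58

Rows with well=W029, well_grp=DZ4 and depth_m=1350: porosity values are 43.84, 17.58, 93.05, 60.48.
min(43.84, 17.58, 93.05, 60.48) = 17.58.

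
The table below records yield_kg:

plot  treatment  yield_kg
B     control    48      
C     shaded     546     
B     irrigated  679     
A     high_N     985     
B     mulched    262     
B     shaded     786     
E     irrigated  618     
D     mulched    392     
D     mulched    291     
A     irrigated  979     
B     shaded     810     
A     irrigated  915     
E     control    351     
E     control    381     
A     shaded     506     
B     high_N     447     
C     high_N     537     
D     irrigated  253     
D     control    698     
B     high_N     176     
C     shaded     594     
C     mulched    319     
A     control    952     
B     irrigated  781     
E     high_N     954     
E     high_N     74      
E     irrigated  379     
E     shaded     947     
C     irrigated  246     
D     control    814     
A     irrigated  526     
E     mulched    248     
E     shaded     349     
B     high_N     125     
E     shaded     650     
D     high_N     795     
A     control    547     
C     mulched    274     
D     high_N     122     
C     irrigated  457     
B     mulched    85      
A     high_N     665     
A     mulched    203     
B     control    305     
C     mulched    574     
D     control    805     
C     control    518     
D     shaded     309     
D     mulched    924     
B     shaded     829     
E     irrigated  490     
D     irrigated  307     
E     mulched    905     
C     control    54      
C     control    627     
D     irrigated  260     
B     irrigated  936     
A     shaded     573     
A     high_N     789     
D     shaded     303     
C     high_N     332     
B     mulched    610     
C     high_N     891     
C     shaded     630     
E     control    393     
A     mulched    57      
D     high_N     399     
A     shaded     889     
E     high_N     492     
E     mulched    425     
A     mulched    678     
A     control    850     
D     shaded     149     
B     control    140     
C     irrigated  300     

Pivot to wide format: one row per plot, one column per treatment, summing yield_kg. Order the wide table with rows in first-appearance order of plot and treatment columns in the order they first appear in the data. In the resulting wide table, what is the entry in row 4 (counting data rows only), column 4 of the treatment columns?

1520

With rows in first-appearance order of plot, row 4 is plot=E. treatment columns in first-appearance order: control, shaded, irrigated, high_N, mulched; column 4 is high_N.
Long rows with plot=E, treatment=high_N: 954 + 74 + 492 = 1520.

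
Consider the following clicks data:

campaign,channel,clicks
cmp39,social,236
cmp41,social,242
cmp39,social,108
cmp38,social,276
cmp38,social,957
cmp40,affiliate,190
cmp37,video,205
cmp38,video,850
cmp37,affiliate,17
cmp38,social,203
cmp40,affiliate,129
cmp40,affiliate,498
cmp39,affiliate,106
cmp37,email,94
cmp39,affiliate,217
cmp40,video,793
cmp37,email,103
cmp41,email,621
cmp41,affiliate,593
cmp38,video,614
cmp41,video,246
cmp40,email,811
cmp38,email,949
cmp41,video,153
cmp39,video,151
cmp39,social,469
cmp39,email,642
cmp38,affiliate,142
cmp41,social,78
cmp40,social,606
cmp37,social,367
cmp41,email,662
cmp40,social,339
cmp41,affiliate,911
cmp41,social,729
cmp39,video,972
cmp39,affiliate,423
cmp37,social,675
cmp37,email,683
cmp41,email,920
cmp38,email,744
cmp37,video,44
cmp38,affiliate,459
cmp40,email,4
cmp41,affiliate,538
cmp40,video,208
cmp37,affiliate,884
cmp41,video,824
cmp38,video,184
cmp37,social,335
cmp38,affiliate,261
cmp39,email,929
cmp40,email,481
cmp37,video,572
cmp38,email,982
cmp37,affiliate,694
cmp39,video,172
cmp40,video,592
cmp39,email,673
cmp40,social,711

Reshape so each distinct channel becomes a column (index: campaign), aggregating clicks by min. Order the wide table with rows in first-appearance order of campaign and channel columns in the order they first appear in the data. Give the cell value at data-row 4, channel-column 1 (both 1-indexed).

With rows in first-appearance order of campaign, row 4 is campaign=cmp40. channel columns in first-appearance order: social, affiliate, video, email; column 1 is social.
Long rows with campaign=cmp40, channel=social: min(606, 339, 711) = 339.

339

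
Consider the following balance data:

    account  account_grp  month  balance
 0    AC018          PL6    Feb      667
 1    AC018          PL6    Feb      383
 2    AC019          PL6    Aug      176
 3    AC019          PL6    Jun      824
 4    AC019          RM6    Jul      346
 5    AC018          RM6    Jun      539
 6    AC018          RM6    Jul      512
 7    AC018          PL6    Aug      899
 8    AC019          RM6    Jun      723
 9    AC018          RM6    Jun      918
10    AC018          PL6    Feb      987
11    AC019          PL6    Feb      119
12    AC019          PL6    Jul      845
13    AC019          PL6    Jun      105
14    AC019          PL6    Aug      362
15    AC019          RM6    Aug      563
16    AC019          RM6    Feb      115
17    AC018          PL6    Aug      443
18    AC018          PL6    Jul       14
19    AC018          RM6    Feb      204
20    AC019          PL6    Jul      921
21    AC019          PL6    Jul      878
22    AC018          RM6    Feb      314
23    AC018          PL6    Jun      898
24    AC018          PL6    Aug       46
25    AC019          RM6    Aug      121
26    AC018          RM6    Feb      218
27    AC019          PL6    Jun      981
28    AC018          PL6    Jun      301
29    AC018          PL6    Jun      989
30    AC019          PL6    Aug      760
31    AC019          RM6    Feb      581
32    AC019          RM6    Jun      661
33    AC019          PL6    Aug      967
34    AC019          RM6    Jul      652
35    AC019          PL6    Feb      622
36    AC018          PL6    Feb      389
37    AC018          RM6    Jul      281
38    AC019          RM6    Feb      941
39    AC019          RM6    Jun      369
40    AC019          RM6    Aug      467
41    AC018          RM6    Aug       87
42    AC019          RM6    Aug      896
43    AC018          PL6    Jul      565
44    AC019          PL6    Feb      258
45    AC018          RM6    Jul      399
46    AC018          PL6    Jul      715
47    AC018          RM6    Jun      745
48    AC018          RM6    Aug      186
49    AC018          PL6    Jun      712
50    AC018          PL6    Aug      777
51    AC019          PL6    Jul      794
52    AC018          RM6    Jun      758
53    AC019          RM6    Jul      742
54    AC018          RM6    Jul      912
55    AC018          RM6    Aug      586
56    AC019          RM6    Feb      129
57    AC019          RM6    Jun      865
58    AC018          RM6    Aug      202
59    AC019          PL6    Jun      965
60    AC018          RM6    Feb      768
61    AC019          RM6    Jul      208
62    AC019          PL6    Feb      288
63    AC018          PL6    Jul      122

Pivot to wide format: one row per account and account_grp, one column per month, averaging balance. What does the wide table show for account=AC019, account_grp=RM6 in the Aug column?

511.75

Rows with account=AC019, account_grp=RM6 and month=Aug: balance values are 563, 121, 467, 896.
(563 + 121 + 467 + 896) / 4 = 511.75.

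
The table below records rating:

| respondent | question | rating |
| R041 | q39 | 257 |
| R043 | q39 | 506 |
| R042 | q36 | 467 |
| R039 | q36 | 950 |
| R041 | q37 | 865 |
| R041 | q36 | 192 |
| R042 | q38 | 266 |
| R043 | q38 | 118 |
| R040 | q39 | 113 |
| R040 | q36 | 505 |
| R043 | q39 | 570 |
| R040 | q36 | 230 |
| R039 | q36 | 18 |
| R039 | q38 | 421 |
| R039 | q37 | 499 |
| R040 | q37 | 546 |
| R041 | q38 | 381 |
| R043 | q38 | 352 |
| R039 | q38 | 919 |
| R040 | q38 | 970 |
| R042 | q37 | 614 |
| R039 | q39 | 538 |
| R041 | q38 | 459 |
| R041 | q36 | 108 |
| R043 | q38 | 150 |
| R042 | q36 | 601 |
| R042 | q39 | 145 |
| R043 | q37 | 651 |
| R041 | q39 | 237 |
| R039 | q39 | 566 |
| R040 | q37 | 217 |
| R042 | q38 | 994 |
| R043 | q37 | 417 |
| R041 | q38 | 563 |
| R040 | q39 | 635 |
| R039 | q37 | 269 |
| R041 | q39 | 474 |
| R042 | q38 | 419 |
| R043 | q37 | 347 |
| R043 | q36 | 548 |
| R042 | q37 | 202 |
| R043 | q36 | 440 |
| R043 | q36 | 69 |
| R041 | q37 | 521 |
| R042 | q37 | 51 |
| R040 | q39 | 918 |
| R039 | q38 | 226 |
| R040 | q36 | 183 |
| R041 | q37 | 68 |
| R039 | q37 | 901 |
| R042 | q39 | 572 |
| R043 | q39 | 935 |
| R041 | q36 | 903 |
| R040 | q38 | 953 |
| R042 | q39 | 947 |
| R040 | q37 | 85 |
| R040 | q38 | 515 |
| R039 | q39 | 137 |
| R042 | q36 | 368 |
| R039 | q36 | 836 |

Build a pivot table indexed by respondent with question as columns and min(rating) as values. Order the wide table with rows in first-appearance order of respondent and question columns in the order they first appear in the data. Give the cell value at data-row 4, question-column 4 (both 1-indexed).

With rows in first-appearance order of respondent, row 4 is respondent=R039. question columns in first-appearance order: q39, q36, q37, q38; column 4 is q38.
Long rows with respondent=R039, question=q38: min(421, 919, 226) = 226.

226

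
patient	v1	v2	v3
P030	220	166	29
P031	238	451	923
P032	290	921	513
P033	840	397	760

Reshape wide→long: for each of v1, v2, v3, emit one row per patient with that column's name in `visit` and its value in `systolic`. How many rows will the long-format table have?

4 patient values × 3 melted columns = 12 rows.

12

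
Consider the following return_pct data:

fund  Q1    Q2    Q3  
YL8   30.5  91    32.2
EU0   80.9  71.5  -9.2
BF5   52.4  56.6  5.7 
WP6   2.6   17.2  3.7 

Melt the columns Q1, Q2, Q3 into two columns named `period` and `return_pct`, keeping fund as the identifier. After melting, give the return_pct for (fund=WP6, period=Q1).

2.6

Unpivoting turns each (fund, wide-column) pair into one long row.
The wide cell at row WP6, column Q1 holds 2.6, so the long row (WP6, Q1) has return_pct=2.6.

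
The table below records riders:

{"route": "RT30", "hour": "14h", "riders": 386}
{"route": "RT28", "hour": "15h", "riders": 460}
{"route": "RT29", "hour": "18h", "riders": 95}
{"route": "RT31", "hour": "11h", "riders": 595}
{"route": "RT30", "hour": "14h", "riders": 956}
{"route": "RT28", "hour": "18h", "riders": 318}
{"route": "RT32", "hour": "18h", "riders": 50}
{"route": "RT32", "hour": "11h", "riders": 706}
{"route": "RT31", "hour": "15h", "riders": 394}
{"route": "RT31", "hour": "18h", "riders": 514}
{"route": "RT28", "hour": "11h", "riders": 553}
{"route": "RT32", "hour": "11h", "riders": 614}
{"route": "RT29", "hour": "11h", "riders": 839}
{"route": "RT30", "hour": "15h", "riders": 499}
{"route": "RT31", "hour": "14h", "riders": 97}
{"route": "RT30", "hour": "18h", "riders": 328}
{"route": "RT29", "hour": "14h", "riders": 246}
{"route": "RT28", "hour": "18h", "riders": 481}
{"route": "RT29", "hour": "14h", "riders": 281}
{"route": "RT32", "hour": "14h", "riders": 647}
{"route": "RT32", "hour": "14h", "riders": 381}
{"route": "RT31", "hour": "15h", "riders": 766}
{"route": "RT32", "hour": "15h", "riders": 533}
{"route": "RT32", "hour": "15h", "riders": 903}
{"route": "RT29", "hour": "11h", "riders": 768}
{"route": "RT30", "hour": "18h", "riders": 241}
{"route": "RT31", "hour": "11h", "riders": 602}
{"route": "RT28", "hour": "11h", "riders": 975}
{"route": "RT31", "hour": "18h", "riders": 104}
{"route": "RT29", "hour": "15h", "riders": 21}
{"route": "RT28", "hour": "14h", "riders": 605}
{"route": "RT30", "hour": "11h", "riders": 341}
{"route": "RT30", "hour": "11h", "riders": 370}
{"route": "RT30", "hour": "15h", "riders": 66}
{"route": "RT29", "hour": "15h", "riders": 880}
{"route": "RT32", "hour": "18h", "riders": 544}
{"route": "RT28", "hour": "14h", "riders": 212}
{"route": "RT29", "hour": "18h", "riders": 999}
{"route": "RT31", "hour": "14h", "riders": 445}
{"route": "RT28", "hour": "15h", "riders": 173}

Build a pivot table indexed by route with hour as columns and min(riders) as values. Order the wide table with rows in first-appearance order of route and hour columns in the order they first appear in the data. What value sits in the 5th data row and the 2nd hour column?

533

With rows in first-appearance order of route, row 5 is route=RT32. hour columns in first-appearance order: 14h, 15h, 18h, 11h; column 2 is 15h.
Long rows with route=RT32, hour=15h: min(533, 903) = 533.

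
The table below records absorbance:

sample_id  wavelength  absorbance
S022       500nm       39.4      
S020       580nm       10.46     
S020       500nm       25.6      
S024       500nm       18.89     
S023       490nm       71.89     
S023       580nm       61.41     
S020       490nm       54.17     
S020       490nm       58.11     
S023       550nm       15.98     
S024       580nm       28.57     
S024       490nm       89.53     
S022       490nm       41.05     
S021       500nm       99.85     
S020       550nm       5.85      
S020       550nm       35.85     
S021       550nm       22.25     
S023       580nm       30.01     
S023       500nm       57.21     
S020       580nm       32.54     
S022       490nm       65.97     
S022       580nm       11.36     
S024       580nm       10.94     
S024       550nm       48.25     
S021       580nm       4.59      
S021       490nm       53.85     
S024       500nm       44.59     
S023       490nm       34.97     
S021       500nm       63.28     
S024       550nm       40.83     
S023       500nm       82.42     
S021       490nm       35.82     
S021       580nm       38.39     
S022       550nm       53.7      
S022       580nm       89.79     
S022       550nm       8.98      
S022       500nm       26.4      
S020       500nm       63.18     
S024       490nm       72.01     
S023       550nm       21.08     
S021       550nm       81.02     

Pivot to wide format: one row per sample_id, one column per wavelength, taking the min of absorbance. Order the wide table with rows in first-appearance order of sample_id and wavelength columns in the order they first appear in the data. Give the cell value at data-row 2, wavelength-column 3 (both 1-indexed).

54.17

With rows in first-appearance order of sample_id, row 2 is sample_id=S020. wavelength columns in first-appearance order: 500nm, 580nm, 490nm, 550nm; column 3 is 490nm.
Long rows with sample_id=S020, wavelength=490nm: min(54.17, 58.11) = 54.17.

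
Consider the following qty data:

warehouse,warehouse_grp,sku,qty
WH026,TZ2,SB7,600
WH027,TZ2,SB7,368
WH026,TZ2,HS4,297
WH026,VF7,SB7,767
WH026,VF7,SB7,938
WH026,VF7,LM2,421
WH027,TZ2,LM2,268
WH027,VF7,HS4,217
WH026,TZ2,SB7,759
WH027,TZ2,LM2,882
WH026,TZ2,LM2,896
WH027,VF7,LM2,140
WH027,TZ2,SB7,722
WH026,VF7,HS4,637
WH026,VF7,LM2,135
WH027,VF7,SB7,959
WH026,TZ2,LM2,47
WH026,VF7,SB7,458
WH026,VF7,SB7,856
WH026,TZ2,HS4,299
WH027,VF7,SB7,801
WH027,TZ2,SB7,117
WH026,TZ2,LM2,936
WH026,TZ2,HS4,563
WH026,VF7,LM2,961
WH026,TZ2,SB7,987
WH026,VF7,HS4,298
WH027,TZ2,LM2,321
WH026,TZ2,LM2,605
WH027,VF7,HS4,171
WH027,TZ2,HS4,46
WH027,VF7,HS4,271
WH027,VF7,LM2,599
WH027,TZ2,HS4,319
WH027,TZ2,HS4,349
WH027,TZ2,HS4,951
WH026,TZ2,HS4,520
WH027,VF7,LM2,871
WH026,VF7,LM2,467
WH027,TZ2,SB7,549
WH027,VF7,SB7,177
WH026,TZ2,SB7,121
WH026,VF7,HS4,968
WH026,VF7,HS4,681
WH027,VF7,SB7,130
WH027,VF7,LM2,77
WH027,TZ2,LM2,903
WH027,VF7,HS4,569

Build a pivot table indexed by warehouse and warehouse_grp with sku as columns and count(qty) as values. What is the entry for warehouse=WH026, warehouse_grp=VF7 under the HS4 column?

Rows with warehouse=WH026, warehouse_grp=VF7 and sku=HS4: qty values are 637, 298, 968, 681.
4 rows match — count = 4.

4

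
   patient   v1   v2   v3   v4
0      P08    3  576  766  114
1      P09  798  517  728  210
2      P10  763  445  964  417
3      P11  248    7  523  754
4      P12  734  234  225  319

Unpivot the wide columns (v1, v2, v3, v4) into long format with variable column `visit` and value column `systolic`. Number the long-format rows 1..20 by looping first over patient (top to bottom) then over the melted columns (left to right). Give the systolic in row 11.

964

20 rows total (5 × 4). Row 11: index ⌊(11-1)/4⌋ = 2 into patient → P10; (11-1) mod 4 = 2 into the melted columns → v3.
So row 11 is (P10, v3, 964); systolic = 964.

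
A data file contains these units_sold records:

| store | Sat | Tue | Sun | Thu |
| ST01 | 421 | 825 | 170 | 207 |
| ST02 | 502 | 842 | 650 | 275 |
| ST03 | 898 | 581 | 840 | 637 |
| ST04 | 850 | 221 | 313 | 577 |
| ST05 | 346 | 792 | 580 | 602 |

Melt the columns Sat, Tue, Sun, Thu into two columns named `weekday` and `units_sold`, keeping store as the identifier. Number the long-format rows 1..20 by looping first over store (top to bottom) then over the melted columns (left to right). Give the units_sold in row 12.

637

20 rows total (5 × 4). Row 12: index ⌊(12-1)/4⌋ = 2 into store → ST03; (12-1) mod 4 = 3 into the melted columns → Thu.
So row 12 is (ST03, Thu, 637); units_sold = 637.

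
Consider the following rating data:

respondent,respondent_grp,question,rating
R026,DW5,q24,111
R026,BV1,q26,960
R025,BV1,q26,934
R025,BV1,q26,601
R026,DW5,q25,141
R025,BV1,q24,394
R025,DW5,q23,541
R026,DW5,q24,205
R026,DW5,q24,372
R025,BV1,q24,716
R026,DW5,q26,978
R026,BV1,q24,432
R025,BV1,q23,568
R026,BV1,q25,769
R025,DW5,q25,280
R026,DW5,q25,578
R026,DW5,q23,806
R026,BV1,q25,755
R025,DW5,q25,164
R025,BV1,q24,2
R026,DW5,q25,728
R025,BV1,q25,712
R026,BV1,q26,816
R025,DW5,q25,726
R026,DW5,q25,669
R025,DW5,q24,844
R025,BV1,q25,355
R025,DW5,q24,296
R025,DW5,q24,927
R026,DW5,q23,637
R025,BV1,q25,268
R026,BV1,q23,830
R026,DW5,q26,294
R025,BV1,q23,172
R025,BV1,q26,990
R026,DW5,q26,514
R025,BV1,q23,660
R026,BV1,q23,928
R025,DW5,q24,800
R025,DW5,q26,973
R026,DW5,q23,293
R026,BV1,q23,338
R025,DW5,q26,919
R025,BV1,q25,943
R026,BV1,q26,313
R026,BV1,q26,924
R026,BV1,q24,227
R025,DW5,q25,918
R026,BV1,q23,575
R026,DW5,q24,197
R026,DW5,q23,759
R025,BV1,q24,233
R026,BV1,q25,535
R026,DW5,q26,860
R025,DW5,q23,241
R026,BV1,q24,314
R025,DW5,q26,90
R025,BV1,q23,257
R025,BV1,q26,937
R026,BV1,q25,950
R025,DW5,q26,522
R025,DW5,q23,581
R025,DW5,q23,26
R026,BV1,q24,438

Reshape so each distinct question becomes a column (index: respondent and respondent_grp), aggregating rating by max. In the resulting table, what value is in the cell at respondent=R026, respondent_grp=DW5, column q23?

806

Rows with respondent=R026, respondent_grp=DW5 and question=q23: rating values are 806, 637, 293, 759.
max(806, 637, 293, 759) = 806.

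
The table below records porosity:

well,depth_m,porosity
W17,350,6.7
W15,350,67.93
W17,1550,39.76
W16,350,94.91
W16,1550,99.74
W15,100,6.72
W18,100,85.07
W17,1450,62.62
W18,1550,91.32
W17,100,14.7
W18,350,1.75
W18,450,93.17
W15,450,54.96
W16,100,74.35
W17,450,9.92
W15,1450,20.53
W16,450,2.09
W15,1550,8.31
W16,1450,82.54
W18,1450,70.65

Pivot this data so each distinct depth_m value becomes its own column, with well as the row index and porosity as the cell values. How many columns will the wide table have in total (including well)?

1 column for well plus 5 distinct depth_m values → 6 columns.

6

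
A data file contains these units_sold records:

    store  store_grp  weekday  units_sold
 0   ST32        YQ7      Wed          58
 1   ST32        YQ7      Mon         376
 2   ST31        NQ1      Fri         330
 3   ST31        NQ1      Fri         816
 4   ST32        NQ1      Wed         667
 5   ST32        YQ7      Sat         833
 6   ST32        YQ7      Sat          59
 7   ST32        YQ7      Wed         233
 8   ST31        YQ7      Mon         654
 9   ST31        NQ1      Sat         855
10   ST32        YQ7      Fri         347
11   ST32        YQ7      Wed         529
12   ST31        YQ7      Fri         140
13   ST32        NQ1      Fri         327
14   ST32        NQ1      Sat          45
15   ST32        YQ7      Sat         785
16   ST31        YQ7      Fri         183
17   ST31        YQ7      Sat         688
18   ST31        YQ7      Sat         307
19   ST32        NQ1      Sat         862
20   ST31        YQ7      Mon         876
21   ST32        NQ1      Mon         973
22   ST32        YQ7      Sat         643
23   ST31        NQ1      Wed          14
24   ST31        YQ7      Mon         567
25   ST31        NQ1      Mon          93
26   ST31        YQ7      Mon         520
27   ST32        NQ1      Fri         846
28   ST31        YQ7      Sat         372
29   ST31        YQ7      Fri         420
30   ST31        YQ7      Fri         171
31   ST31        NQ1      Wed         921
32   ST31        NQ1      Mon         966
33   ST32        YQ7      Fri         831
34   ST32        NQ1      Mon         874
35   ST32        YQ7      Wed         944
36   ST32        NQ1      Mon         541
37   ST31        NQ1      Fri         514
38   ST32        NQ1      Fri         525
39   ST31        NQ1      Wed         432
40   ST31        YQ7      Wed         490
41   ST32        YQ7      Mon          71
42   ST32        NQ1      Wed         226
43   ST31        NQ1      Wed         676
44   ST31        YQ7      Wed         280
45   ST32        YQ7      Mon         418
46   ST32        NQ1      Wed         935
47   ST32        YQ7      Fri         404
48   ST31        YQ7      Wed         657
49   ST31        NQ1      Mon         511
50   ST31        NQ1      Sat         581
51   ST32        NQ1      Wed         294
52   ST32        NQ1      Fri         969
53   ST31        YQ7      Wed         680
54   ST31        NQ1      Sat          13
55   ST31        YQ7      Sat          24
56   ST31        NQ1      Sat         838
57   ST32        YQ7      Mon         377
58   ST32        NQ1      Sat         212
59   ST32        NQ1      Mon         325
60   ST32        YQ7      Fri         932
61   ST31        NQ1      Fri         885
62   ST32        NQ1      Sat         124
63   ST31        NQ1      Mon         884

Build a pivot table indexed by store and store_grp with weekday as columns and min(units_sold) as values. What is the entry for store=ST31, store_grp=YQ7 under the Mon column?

Rows with store=ST31, store_grp=YQ7 and weekday=Mon: units_sold values are 654, 876, 567, 520.
min(654, 876, 567, 520) = 520.

520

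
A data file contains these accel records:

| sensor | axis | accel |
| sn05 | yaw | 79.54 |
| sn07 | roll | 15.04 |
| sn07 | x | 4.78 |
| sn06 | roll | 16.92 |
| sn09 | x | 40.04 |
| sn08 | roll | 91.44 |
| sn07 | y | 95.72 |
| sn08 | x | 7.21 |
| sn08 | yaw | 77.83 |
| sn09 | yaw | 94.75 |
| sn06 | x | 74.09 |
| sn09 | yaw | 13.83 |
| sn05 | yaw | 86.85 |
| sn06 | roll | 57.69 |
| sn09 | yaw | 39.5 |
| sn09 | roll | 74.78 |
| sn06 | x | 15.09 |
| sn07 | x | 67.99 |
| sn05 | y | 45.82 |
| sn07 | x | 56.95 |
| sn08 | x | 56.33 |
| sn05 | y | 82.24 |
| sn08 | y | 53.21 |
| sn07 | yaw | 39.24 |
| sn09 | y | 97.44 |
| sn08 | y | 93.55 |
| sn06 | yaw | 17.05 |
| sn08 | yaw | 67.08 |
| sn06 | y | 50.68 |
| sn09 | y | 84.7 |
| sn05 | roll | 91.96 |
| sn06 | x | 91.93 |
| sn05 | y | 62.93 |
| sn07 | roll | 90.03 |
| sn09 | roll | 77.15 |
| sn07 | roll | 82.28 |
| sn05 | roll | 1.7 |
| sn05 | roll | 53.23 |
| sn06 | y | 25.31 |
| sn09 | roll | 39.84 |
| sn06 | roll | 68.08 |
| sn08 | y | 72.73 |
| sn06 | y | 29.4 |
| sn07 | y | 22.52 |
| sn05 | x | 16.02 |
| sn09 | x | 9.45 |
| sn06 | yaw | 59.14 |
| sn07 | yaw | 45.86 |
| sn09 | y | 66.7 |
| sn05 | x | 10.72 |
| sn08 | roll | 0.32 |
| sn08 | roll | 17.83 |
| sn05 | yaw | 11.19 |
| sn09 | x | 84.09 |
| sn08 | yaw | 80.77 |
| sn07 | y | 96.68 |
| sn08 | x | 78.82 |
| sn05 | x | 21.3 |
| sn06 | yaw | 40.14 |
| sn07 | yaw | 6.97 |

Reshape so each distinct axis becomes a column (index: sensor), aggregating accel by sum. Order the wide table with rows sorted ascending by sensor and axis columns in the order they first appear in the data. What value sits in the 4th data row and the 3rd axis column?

With rows sorted ascending by sensor, row 4 is sensor=sn08. axis columns in first-appearance order: yaw, roll, x, y; column 3 is x.
Long rows with sensor=sn08, axis=x: 7.21 + 56.33 + 78.82 = 142.36.

142.36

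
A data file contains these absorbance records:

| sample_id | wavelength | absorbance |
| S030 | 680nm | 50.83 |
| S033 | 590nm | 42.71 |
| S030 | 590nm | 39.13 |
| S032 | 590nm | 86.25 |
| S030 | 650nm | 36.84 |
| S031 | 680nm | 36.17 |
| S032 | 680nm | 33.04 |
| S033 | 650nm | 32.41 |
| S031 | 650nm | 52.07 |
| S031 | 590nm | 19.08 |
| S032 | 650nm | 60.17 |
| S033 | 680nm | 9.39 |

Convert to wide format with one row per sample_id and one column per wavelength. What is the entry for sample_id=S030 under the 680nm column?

50.83

Wide layout: rows indexed by sample_id, columns are the 3 distinct wavelength values (680nm, 590nm, 650nm).
Cell (sample_id=S030, wavelength=680nm) draws from the long row where sample_id=S030 and wavelength=680nm, which has absorbance=50.83.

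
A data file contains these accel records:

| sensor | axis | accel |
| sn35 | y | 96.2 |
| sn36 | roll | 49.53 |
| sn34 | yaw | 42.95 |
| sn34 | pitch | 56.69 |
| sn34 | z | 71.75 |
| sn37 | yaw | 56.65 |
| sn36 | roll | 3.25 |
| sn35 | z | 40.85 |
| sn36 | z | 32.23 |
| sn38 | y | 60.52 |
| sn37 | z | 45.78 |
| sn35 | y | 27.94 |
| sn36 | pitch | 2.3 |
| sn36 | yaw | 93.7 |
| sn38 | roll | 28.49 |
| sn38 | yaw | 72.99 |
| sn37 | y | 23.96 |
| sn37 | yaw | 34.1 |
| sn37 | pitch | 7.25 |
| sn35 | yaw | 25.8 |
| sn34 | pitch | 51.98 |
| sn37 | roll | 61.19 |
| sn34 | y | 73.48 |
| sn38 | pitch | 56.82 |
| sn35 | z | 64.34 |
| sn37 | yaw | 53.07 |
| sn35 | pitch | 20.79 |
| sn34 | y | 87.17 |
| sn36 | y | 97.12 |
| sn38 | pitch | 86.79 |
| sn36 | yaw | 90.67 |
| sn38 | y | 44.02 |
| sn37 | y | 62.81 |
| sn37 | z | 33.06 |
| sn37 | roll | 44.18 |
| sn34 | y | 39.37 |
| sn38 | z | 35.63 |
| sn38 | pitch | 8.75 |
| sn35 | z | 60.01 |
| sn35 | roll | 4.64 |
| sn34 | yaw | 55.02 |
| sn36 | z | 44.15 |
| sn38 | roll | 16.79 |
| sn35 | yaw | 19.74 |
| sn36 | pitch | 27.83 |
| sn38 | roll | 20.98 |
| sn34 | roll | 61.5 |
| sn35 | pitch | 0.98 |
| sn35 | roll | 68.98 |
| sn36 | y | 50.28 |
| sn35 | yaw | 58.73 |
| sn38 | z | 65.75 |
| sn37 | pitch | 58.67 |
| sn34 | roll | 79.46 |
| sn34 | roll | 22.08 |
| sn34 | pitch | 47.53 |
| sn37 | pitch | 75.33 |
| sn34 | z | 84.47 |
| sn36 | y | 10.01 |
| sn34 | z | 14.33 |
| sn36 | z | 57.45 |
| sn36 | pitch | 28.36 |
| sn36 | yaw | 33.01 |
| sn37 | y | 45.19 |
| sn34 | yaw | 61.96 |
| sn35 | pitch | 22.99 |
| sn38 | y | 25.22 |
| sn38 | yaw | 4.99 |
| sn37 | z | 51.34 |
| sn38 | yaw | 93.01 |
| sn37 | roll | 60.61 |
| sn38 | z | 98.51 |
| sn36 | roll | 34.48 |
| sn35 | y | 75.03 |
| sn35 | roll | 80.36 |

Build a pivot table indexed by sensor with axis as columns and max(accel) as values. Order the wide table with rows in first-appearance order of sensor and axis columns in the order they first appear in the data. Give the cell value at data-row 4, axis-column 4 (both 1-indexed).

75.33

With rows in first-appearance order of sensor, row 4 is sensor=sn37. axis columns in first-appearance order: y, roll, yaw, pitch, z; column 4 is pitch.
Long rows with sensor=sn37, axis=pitch: max(7.25, 58.67, 75.33) = 75.33.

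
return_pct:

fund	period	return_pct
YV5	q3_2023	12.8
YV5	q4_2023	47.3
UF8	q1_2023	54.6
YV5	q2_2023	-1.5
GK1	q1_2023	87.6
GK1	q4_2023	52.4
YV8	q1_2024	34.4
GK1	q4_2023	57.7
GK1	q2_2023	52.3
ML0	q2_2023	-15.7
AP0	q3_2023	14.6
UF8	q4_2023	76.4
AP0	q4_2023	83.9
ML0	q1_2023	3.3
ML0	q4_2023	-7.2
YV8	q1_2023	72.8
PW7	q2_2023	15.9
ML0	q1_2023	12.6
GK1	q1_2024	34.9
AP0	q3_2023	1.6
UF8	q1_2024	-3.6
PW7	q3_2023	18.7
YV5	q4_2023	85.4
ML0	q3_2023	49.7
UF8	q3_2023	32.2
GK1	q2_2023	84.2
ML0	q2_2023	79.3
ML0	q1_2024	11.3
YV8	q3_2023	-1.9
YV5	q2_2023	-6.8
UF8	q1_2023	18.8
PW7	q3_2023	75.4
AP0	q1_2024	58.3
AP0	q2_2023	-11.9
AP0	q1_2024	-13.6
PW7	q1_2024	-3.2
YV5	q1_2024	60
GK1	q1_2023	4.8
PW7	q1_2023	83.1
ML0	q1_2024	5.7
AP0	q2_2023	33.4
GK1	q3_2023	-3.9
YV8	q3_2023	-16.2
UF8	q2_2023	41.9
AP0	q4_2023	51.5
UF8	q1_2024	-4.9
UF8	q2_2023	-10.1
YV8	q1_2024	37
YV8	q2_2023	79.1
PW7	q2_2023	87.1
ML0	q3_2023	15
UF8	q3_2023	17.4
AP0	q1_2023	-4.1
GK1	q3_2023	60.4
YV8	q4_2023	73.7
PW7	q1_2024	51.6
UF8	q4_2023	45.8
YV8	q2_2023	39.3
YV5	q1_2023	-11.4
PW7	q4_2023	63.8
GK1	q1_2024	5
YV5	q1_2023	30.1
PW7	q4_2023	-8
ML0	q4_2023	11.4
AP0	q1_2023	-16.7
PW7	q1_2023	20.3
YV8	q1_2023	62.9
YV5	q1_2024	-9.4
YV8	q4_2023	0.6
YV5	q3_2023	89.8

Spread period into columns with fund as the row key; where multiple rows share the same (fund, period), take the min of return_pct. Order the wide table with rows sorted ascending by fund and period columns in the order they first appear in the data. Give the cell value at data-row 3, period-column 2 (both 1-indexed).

-7.2

With rows sorted ascending by fund, row 3 is fund=ML0. period columns in first-appearance order: q3_2023, q4_2023, q1_2023, q2_2023, q1_2024; column 2 is q4_2023.
Long rows with fund=ML0, period=q4_2023: min(-7.2, 11.4) = -7.2.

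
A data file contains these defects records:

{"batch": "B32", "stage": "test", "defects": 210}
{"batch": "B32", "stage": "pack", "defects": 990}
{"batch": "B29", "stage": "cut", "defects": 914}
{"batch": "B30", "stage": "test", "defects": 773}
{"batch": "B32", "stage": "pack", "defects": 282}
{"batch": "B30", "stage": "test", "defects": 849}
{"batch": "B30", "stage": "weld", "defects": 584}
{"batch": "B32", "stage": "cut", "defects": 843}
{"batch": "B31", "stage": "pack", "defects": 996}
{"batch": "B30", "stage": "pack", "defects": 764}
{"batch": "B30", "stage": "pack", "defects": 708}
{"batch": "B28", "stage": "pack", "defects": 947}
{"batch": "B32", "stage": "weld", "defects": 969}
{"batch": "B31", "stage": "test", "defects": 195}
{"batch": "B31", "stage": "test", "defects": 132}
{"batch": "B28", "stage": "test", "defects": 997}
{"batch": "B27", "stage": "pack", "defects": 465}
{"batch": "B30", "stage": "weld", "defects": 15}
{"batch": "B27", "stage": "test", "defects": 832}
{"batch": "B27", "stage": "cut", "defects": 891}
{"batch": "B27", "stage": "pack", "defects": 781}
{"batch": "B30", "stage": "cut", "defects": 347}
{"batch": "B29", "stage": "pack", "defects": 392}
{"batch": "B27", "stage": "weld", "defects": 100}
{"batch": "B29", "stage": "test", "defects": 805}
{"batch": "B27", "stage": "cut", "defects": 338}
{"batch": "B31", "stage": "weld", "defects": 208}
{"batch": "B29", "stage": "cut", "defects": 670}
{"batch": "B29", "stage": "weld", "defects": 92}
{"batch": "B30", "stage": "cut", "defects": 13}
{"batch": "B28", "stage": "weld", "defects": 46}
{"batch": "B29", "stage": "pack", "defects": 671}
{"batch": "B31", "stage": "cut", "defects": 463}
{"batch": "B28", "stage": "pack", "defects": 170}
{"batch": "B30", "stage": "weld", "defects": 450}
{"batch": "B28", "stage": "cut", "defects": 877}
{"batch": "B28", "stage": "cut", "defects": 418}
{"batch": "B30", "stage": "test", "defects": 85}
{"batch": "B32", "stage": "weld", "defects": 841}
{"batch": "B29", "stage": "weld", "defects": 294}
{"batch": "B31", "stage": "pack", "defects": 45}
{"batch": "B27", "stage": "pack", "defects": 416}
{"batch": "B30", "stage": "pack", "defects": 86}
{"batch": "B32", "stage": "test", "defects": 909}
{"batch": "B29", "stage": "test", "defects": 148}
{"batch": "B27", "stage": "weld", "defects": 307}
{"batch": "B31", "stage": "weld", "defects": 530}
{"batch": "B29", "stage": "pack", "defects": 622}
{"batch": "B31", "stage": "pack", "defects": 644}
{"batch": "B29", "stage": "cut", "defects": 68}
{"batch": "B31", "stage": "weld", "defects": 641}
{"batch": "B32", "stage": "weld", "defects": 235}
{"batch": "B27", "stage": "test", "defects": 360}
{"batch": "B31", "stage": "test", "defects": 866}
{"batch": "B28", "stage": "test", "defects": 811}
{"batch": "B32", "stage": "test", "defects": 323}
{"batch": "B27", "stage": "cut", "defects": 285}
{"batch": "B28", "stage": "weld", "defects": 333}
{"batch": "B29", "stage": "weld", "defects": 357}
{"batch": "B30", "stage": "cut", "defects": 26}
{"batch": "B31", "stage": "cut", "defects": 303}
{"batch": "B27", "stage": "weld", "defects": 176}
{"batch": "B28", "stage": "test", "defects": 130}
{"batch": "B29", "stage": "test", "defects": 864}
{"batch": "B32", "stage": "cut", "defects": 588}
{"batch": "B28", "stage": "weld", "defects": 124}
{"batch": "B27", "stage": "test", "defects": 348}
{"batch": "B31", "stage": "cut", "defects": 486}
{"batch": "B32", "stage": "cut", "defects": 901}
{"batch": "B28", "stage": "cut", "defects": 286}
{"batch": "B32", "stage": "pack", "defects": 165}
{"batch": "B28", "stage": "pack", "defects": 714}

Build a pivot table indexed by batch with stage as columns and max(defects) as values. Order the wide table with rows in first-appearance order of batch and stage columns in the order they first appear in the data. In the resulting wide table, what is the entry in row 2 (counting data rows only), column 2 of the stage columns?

With rows in first-appearance order of batch, row 2 is batch=B29. stage columns in first-appearance order: test, pack, cut, weld; column 2 is pack.
Long rows with batch=B29, stage=pack: max(392, 671, 622) = 671.

671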